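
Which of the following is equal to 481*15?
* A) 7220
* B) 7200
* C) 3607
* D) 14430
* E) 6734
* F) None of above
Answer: F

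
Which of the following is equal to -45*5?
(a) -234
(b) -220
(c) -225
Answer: c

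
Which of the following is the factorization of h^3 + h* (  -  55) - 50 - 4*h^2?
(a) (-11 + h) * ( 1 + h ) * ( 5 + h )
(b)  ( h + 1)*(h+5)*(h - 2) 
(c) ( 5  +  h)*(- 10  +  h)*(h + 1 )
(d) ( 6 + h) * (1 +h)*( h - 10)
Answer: c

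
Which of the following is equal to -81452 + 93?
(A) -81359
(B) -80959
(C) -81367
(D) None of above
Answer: A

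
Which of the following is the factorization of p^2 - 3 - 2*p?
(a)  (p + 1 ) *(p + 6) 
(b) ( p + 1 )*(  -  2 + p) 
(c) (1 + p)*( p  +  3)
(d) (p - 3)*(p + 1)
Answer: d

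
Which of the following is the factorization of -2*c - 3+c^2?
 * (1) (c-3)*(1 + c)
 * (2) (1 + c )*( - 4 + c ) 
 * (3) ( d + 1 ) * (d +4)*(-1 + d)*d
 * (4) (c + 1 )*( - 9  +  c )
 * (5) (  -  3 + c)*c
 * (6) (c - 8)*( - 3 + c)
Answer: 1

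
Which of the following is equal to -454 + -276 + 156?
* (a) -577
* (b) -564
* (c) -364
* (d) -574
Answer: d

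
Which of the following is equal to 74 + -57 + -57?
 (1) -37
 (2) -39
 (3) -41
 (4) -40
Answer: 4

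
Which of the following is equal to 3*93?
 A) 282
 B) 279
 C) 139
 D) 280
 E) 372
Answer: B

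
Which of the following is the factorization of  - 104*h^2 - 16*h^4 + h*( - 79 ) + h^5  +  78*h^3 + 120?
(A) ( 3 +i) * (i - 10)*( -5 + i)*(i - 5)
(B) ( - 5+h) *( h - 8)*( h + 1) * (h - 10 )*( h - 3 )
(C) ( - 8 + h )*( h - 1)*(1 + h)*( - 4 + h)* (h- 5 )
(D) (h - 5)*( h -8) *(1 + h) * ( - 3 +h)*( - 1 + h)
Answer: D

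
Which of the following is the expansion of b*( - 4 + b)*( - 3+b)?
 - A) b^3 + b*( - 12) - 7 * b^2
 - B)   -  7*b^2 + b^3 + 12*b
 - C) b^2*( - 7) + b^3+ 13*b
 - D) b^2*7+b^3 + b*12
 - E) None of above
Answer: B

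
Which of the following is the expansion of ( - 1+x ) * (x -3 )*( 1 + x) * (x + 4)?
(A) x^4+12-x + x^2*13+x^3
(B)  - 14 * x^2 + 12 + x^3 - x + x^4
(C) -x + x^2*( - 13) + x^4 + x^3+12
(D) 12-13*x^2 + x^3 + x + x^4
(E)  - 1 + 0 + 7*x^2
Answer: C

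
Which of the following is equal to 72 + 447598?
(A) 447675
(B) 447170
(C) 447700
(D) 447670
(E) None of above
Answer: D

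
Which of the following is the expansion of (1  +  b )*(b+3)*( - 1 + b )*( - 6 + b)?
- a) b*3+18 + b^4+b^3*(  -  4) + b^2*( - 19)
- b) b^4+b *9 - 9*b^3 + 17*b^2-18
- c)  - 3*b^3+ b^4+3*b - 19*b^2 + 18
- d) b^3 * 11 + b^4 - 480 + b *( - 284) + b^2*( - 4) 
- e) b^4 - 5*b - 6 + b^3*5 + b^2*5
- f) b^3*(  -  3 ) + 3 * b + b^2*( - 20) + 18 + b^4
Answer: c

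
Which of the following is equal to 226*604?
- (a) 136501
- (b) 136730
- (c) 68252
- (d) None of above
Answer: d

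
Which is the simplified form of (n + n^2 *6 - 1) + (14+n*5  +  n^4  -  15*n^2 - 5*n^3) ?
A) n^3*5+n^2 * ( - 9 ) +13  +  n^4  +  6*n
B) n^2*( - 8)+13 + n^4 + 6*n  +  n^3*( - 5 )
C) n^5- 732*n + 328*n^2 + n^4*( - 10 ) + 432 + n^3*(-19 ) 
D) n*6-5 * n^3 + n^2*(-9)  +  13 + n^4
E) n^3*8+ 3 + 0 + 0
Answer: D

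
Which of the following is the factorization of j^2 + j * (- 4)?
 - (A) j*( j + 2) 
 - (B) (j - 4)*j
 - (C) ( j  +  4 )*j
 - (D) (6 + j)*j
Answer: B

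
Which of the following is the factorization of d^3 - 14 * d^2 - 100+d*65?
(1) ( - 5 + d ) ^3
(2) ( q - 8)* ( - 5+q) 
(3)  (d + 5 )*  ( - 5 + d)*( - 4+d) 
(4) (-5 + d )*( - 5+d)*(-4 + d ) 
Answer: 4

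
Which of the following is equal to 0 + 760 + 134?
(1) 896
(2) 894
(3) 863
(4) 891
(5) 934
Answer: 2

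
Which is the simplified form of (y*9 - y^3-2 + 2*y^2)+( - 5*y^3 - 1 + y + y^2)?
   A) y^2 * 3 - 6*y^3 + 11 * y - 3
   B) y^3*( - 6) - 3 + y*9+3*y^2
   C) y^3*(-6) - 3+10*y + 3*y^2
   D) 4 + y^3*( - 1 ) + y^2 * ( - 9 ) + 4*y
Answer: C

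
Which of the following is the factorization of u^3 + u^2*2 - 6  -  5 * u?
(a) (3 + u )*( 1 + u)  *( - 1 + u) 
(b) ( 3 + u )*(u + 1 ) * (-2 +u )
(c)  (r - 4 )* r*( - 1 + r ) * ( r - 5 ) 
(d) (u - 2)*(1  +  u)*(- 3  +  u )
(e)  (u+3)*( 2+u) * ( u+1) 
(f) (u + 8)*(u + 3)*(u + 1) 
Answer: b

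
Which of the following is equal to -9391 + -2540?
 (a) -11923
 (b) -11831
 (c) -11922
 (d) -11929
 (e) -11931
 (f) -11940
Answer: e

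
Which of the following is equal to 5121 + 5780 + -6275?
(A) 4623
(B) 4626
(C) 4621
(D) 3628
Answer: B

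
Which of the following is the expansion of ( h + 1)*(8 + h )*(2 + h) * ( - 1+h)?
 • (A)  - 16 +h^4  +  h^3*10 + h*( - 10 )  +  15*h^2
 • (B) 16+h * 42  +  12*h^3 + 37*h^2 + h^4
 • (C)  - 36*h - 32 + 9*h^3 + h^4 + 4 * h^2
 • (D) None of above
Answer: A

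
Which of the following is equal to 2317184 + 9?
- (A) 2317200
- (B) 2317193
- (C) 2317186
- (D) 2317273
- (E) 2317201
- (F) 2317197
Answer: B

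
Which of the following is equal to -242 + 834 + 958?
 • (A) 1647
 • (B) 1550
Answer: B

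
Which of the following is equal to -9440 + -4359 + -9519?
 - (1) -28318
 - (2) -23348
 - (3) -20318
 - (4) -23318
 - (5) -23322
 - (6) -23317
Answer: 4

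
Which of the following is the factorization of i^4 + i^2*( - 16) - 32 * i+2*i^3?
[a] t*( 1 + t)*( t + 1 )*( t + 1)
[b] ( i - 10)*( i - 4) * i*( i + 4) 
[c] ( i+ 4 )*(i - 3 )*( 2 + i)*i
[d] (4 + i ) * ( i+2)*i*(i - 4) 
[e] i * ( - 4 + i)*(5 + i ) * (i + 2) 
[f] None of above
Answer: d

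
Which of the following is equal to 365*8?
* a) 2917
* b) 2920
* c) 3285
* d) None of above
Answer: b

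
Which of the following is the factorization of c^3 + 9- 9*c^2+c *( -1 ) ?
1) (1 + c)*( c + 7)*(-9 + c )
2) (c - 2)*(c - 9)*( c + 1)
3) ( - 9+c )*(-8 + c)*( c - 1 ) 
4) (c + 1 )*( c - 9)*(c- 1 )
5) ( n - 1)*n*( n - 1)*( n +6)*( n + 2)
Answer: 4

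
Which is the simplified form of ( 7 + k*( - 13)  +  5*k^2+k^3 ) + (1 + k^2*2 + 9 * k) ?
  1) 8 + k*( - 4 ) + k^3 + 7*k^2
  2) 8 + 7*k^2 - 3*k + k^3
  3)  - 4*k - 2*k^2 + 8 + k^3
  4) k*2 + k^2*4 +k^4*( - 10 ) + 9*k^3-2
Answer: 1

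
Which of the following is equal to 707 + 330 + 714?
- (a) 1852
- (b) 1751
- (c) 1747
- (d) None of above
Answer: b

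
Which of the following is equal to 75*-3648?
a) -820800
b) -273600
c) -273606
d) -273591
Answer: b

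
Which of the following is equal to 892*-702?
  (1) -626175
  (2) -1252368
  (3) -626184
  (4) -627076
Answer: 3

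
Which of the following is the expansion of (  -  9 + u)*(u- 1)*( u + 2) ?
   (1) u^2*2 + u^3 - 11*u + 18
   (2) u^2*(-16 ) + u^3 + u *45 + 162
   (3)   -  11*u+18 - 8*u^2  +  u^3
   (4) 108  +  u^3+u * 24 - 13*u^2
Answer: 3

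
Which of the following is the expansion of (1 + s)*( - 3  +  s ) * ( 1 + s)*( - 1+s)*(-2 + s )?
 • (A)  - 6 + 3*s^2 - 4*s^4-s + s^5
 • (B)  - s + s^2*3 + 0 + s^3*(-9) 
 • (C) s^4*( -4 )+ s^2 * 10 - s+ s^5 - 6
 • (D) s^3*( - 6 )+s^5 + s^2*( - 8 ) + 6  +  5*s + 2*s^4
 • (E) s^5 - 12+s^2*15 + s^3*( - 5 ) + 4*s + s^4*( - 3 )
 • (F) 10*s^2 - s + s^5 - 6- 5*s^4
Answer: C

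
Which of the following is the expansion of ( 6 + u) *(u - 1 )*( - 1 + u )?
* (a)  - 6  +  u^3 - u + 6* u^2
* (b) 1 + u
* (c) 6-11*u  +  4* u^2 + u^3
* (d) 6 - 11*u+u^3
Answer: c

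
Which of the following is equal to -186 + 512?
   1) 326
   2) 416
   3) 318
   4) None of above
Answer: 1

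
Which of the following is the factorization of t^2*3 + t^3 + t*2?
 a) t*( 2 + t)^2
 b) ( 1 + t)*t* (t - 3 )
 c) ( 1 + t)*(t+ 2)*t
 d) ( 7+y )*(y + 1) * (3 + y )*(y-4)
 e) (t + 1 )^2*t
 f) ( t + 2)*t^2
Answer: c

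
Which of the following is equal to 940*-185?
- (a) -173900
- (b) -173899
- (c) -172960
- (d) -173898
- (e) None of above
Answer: a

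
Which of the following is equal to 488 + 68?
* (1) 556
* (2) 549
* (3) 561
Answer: 1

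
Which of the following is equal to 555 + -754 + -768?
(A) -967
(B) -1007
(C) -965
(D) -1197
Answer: A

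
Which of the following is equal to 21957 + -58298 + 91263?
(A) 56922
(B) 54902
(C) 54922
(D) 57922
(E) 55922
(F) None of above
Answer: C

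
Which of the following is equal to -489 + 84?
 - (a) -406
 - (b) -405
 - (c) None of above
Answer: b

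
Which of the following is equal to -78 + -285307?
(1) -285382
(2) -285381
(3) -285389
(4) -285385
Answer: 4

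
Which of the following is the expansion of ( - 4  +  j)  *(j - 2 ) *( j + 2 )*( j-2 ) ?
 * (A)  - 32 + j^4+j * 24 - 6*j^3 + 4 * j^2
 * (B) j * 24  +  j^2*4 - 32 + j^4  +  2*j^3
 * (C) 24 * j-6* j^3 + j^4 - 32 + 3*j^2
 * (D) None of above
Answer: A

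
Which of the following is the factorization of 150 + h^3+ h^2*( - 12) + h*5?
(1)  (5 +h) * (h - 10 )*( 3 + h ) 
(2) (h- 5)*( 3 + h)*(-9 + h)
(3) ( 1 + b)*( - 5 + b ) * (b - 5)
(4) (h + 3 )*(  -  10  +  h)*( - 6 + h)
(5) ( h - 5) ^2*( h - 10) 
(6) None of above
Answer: 6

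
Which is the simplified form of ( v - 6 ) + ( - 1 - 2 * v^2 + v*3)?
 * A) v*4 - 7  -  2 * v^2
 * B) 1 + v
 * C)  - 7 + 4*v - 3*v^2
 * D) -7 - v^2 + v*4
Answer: A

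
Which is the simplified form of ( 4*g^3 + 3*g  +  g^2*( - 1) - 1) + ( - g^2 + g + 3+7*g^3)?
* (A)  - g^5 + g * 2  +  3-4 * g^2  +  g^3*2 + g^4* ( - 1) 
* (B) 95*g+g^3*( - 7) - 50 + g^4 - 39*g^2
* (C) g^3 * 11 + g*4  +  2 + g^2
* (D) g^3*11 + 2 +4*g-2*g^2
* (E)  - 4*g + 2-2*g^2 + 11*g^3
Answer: D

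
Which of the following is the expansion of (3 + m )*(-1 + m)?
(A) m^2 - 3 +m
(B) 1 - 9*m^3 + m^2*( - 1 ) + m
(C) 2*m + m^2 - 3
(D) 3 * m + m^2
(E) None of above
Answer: C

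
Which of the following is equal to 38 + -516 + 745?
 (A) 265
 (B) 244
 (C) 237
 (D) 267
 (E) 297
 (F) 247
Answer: D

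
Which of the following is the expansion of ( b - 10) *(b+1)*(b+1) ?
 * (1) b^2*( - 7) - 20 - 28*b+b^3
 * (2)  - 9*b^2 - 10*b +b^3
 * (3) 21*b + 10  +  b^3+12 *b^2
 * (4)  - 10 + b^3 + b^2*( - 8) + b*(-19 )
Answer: 4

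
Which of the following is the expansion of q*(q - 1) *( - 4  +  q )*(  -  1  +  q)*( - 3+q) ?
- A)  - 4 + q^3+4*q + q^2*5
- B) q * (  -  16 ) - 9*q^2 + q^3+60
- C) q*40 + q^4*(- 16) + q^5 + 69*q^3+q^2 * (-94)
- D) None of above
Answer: D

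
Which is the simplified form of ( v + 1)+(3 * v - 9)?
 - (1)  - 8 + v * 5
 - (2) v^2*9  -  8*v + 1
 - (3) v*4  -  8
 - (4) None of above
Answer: 3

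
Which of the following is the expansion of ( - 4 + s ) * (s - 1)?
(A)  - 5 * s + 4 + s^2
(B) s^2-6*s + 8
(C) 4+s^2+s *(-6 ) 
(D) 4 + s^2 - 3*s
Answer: A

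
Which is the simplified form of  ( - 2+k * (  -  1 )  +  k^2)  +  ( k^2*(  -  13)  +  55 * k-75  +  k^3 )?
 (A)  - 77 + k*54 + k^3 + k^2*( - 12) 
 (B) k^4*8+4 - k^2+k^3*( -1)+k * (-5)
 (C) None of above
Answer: A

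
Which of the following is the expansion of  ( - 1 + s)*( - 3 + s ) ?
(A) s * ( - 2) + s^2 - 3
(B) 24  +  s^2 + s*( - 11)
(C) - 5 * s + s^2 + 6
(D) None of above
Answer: D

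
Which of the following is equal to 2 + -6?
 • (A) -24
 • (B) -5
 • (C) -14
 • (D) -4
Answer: D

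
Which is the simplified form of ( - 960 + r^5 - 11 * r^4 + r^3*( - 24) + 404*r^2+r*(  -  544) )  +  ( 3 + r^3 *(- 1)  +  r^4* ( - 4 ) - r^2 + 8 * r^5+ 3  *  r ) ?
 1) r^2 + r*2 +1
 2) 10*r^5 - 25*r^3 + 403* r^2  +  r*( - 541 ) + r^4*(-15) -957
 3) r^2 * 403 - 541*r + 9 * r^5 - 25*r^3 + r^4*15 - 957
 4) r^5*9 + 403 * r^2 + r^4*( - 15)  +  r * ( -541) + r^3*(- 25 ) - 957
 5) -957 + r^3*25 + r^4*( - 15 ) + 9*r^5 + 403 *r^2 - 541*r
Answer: 4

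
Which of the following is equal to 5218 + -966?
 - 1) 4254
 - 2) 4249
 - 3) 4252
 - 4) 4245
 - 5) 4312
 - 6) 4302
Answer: 3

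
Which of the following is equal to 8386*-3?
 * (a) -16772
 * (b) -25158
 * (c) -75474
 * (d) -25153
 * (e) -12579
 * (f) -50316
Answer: b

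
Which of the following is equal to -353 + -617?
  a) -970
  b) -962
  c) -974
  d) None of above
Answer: a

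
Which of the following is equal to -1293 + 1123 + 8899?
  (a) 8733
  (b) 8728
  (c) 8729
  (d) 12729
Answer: c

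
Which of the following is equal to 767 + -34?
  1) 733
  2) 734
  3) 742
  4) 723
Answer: 1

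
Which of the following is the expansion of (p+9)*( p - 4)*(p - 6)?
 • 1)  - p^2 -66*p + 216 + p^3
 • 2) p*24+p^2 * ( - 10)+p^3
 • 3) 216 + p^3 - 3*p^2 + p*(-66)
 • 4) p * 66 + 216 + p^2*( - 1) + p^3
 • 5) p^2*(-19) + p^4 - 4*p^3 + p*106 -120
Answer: 1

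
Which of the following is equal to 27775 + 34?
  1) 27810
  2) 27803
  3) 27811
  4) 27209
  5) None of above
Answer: 5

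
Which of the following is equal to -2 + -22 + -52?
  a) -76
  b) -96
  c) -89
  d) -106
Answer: a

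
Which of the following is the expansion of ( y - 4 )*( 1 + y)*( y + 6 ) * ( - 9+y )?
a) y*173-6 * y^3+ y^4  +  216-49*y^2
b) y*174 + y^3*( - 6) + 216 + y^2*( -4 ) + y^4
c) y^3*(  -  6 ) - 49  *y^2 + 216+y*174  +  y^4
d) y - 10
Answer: c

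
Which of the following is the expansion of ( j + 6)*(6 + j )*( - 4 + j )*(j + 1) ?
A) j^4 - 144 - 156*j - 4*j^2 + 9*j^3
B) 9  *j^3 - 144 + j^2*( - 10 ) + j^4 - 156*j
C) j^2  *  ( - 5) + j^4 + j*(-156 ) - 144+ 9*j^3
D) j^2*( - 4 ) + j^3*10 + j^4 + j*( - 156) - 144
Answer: A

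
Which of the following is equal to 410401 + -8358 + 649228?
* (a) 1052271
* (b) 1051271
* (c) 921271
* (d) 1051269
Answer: b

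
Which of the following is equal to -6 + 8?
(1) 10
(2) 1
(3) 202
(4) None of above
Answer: 4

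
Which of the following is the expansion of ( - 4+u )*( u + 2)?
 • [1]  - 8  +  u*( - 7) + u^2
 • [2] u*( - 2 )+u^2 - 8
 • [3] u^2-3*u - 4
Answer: 2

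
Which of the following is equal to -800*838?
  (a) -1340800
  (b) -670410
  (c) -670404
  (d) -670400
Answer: d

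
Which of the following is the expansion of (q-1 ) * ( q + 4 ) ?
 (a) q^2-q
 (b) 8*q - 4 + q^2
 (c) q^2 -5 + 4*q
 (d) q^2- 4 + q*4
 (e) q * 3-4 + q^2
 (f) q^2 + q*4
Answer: e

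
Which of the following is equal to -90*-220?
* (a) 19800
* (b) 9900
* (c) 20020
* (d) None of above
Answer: a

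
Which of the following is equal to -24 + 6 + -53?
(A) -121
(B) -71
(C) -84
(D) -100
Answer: B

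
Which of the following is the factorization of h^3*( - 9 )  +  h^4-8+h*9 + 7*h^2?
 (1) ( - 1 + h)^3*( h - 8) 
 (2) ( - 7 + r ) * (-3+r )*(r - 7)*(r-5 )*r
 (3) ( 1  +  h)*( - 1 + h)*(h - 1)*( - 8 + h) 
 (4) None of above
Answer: 3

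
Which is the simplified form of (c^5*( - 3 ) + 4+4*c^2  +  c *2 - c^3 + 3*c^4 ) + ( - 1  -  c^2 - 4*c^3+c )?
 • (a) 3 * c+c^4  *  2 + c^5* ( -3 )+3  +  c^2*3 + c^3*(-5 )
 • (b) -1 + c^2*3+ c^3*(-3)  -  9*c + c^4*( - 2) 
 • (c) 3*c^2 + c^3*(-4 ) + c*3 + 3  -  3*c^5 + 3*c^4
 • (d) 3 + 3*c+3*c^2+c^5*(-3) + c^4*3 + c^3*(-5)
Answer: d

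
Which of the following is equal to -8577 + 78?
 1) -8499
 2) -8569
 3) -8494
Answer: 1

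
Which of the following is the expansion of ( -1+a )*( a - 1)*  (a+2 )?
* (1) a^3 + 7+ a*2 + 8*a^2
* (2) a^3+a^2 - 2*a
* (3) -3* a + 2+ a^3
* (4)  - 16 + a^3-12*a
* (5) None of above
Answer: 3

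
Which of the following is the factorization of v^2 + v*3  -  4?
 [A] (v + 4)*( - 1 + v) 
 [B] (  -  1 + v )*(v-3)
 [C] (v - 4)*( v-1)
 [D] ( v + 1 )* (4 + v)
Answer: A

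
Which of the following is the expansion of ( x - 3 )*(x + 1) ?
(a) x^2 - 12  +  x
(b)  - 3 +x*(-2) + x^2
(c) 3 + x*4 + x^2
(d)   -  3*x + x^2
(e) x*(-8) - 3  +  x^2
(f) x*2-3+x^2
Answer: b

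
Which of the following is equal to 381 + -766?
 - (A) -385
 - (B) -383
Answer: A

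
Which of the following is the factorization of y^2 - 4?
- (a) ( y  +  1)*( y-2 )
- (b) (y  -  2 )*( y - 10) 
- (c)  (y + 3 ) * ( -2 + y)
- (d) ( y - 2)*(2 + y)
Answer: d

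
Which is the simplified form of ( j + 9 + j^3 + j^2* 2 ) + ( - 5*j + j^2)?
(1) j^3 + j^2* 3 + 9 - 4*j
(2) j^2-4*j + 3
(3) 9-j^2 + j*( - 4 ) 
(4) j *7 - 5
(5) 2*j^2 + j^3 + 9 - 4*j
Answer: 1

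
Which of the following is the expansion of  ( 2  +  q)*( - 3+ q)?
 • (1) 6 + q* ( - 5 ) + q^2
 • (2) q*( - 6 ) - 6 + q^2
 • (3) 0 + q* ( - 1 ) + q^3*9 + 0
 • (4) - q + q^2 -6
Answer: 4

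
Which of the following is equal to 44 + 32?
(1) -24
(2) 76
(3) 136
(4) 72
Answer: 2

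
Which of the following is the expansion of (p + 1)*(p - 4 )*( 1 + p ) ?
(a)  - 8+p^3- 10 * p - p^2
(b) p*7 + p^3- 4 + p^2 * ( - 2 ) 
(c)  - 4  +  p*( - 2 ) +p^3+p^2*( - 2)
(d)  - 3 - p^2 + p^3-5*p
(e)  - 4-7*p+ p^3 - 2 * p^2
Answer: e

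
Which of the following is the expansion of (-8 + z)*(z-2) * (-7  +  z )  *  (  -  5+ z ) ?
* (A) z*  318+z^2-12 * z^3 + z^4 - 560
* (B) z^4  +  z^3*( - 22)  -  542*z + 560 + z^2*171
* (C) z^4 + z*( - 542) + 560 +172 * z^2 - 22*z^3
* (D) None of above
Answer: B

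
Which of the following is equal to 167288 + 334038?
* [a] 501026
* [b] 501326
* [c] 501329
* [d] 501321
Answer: b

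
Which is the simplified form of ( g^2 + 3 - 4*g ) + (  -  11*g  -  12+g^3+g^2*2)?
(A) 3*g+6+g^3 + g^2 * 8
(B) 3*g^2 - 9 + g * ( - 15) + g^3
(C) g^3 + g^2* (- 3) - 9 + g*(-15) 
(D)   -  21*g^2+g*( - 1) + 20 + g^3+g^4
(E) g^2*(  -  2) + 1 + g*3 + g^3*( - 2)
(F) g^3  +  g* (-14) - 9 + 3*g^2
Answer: B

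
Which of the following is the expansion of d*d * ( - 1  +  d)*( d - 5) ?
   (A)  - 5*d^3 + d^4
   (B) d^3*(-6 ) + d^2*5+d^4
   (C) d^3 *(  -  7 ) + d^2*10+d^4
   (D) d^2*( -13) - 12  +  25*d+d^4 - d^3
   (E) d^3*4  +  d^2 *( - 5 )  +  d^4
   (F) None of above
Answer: B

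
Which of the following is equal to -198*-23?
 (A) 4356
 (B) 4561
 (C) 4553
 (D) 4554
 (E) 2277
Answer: D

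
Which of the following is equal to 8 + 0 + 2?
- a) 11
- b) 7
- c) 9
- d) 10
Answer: d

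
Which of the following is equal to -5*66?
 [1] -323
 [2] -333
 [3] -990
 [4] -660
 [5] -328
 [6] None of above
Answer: 6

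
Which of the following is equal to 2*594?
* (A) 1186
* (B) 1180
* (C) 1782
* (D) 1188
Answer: D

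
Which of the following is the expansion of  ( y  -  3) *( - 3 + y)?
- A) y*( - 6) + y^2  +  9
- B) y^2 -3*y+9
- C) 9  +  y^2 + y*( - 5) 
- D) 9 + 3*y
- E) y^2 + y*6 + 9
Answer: A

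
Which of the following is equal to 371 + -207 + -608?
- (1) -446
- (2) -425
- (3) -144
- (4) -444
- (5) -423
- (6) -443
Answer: 4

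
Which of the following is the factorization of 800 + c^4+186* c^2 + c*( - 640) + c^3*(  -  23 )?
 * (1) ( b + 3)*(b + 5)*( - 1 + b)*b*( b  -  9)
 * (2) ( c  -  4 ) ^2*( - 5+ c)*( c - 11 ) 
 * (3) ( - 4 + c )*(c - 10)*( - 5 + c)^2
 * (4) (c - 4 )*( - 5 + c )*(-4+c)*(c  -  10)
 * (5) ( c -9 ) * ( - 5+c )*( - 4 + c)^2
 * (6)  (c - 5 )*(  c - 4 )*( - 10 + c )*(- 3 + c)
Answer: 4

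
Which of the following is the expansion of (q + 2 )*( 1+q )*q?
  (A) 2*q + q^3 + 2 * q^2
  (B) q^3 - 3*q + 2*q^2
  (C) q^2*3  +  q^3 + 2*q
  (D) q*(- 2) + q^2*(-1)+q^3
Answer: C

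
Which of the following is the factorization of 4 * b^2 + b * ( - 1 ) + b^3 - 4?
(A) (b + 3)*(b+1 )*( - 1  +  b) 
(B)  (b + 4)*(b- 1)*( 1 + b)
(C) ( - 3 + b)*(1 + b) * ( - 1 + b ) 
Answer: B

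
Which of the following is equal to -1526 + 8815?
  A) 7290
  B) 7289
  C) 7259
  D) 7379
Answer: B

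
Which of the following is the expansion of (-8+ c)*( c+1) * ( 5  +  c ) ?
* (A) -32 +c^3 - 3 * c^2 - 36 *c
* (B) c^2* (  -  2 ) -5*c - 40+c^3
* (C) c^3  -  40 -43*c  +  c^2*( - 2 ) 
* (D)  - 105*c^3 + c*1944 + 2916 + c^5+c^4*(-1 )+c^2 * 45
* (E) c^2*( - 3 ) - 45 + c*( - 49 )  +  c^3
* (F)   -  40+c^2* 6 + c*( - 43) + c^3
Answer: C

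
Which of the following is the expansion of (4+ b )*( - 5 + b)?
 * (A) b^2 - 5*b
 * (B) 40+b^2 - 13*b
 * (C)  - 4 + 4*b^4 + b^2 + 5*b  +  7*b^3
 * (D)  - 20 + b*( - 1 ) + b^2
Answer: D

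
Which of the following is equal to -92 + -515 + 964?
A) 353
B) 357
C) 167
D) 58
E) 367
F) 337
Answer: B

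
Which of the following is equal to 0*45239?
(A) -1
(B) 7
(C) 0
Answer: C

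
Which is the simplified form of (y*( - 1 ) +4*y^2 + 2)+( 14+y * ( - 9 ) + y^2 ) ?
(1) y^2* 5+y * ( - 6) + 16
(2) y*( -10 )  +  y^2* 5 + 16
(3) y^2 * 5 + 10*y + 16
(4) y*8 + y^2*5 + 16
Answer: 2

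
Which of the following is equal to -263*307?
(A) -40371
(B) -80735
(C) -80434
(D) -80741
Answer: D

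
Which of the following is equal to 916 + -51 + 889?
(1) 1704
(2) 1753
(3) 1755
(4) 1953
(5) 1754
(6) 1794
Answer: 5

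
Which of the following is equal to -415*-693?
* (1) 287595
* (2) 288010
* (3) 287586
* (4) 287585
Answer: 1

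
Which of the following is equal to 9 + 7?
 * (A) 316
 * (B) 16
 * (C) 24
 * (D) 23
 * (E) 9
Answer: B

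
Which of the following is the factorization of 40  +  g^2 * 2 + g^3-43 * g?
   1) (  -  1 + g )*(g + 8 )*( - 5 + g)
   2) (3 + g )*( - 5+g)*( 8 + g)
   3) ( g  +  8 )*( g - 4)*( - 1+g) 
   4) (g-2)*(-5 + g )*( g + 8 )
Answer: 1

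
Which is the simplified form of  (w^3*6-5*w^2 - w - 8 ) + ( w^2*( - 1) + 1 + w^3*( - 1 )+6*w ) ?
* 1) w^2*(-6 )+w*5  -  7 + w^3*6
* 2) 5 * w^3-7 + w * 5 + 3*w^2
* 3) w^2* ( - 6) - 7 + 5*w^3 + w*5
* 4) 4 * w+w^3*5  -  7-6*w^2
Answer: 3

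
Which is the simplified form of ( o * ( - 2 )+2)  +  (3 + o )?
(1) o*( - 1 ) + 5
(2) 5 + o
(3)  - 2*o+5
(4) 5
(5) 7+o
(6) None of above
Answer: 1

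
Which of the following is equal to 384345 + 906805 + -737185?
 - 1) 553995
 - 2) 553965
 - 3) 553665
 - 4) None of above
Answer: 2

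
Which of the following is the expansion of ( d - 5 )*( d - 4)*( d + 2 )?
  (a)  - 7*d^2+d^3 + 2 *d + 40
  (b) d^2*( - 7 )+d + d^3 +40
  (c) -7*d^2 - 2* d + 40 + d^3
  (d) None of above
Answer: a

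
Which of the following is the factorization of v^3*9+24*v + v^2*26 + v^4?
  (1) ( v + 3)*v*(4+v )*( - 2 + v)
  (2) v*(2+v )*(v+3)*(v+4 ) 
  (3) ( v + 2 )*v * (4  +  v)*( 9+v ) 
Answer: 2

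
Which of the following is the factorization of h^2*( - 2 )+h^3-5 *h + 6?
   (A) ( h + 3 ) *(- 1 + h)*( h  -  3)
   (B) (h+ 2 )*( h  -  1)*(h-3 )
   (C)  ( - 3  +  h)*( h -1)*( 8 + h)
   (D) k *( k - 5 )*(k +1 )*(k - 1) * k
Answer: B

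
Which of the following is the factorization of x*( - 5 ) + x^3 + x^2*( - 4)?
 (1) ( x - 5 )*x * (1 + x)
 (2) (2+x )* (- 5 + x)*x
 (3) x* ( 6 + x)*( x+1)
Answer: 1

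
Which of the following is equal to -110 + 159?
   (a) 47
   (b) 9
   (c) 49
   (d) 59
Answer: c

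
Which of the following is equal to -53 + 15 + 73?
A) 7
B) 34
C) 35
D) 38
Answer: C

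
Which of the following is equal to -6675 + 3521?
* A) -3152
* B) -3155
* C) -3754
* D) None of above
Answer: D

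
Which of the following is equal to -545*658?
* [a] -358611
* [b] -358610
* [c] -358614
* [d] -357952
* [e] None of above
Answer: b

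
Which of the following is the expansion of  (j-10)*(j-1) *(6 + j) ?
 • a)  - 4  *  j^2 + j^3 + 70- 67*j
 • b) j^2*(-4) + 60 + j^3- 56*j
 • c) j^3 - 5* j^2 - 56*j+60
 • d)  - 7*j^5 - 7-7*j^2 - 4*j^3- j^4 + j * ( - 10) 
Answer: c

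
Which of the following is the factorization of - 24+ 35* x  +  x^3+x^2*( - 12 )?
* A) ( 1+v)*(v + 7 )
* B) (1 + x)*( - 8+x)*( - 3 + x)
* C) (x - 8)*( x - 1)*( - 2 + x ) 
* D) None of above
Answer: D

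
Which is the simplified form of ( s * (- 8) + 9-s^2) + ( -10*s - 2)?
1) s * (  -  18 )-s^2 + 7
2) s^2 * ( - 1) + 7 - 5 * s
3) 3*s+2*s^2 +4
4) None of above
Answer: 1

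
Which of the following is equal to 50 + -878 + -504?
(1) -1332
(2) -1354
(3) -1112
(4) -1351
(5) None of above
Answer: 1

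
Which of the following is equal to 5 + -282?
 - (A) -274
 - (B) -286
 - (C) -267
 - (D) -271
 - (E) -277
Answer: E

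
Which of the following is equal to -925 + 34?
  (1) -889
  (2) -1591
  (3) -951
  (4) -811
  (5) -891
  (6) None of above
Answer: 5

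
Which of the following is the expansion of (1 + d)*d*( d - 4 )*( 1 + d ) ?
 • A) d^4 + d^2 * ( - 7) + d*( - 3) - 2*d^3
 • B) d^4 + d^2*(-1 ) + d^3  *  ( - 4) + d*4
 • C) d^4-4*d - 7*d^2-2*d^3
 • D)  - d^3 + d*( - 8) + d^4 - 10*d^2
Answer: C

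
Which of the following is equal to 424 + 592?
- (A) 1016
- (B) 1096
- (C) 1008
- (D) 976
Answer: A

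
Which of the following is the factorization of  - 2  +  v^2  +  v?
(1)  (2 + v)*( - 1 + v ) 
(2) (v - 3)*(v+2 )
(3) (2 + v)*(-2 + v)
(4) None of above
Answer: 1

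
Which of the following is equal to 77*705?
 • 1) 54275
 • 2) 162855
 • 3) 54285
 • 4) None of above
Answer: 3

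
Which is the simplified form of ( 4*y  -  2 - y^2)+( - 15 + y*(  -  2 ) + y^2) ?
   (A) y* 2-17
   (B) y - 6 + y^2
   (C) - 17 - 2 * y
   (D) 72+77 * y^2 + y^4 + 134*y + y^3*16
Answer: A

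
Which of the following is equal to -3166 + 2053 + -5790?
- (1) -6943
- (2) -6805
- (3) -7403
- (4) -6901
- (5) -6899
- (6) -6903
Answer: 6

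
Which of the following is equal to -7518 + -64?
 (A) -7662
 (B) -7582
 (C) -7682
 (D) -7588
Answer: B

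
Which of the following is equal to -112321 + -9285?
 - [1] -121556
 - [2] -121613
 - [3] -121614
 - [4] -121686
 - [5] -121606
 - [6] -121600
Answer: 5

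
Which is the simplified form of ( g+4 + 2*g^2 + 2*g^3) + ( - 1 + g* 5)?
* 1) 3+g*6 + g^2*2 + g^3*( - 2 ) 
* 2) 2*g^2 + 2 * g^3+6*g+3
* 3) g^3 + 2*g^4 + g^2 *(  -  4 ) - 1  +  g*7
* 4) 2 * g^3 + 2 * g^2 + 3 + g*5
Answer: 2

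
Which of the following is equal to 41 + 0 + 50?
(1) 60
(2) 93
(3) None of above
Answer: 3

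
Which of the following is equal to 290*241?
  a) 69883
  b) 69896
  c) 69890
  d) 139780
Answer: c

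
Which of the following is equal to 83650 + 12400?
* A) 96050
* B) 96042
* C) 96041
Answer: A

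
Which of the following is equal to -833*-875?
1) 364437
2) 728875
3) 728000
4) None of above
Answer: 2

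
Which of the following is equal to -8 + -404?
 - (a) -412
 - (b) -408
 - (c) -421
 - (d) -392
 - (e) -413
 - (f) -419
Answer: a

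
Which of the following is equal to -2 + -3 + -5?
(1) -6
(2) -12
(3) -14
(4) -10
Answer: 4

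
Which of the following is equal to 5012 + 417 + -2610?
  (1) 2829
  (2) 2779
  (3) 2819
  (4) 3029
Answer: 3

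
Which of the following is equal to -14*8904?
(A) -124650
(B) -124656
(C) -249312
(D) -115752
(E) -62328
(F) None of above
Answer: B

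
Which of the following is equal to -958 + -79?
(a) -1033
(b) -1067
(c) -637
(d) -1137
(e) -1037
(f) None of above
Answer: e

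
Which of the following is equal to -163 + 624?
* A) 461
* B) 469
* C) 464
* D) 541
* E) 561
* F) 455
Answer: A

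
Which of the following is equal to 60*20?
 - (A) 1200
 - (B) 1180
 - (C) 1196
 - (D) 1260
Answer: A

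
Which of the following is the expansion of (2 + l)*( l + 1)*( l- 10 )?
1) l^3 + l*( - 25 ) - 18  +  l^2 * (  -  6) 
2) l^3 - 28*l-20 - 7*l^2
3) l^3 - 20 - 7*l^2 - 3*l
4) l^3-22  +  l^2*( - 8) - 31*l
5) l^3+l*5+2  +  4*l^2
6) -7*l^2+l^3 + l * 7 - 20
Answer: 2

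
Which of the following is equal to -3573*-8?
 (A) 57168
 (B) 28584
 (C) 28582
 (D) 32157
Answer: B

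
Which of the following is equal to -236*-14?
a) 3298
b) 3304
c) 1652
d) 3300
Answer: b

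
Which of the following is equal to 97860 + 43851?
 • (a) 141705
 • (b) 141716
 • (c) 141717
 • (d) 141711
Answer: d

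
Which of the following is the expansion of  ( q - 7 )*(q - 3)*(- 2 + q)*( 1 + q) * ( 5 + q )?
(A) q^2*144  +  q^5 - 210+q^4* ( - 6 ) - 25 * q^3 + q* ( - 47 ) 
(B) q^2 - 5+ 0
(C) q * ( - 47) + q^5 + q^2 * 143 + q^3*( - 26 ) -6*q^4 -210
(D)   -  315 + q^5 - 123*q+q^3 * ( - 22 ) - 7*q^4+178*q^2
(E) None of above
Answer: E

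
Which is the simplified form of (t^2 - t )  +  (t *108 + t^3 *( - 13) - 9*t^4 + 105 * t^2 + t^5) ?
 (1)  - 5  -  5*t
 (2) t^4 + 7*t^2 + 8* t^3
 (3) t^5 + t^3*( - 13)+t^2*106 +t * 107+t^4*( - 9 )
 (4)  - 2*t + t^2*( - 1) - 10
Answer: 3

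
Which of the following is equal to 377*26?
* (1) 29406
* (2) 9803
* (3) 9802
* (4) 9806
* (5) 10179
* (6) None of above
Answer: 3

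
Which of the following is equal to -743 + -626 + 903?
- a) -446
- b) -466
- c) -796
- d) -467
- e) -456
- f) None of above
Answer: b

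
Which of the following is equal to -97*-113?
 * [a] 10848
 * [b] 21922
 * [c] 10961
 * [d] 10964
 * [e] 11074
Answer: c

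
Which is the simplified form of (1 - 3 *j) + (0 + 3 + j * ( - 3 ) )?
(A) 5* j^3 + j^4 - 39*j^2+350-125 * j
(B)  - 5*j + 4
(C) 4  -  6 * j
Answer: C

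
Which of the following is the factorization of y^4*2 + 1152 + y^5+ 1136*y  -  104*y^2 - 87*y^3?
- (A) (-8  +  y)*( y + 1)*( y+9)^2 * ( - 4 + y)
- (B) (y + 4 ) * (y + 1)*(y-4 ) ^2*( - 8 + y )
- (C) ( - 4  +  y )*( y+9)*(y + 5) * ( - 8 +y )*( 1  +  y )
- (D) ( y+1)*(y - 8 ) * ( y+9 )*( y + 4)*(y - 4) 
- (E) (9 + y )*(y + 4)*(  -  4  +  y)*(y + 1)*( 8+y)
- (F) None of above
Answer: D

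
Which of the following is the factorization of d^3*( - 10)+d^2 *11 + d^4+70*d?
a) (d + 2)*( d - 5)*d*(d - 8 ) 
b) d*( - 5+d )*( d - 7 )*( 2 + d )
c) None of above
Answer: b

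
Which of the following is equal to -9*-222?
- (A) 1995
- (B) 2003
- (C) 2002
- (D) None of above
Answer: D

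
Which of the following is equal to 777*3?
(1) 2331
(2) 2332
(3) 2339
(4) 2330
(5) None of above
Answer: 1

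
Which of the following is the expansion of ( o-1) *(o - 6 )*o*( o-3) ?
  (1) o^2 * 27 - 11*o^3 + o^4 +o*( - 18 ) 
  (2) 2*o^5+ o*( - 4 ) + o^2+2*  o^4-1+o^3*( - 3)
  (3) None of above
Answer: 3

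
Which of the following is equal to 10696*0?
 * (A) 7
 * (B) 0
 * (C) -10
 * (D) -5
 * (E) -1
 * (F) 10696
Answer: B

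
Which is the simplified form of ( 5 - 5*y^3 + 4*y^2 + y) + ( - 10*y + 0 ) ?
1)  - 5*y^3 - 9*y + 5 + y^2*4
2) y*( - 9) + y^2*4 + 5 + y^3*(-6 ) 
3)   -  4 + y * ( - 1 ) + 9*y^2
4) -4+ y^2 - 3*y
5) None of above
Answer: 1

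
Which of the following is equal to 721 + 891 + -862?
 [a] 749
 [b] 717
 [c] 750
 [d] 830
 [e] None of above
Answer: c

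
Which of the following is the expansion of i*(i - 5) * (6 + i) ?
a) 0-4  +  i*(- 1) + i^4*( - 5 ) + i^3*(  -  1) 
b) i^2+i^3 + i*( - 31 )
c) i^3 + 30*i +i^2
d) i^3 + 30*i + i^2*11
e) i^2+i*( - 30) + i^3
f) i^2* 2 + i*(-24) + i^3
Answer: e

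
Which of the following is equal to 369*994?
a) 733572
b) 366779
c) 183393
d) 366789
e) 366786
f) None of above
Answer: e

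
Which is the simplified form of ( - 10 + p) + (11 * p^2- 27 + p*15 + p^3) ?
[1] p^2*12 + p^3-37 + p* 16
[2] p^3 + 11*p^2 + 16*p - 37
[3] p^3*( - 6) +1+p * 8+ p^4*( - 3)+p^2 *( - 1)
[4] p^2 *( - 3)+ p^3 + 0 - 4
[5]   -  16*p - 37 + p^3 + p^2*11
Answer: 2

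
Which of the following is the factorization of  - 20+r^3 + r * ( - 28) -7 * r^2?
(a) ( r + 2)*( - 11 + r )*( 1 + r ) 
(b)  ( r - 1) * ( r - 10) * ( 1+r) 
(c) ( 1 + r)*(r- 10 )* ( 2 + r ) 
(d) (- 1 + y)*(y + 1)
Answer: c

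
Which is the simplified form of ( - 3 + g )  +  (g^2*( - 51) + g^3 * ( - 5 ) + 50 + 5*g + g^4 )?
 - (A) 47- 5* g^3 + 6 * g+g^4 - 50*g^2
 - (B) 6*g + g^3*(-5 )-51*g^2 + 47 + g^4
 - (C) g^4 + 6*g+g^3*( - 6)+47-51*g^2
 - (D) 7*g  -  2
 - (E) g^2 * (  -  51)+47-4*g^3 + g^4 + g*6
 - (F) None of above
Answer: B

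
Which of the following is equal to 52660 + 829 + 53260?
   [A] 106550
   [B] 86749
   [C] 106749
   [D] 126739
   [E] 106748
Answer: C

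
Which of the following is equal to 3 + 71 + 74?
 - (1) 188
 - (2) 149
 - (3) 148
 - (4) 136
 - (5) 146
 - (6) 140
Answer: 3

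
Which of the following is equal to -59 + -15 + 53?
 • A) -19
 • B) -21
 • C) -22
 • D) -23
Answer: B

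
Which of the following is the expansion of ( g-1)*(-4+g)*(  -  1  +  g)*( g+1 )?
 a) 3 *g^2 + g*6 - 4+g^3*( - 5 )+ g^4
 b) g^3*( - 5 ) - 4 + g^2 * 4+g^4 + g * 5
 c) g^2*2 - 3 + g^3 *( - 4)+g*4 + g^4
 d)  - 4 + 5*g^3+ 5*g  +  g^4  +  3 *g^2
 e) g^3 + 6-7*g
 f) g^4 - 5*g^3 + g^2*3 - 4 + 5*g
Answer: f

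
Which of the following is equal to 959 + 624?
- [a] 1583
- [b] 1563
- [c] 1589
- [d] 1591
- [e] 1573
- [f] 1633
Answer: a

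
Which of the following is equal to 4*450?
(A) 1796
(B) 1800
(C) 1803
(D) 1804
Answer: B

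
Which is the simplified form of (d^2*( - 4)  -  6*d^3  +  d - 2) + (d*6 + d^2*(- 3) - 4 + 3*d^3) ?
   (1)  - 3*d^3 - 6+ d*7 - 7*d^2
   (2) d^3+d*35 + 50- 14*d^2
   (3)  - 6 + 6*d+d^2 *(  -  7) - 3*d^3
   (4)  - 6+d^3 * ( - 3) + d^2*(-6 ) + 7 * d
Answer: 1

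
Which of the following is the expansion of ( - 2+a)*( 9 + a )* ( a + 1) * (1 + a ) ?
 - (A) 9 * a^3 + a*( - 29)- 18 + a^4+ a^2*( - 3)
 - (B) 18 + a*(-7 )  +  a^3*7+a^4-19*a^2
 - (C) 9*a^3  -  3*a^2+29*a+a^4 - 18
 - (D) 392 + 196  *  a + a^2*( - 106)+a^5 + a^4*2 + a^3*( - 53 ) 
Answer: A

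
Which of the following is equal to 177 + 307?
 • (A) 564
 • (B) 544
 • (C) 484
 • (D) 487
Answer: C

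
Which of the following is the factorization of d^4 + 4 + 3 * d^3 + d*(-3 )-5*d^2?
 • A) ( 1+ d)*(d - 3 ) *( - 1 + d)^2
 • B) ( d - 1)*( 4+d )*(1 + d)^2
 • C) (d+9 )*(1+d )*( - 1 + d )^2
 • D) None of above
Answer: D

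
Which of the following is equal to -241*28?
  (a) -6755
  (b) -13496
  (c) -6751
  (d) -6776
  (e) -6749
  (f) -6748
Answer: f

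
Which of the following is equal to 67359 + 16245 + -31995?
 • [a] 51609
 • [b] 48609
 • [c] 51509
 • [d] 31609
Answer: a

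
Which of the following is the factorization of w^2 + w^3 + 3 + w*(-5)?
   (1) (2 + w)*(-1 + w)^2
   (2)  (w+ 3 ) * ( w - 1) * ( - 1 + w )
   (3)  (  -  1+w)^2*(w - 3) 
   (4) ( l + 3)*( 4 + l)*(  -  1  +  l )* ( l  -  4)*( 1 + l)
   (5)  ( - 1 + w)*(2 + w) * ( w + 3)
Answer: 2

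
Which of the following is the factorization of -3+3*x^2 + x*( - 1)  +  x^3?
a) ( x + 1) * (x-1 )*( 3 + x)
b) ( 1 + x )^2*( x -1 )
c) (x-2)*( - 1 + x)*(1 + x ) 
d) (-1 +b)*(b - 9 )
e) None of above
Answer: a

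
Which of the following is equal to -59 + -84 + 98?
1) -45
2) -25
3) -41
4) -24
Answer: 1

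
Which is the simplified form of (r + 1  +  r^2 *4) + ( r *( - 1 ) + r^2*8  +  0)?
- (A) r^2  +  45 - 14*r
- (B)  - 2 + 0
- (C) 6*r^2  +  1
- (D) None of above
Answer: D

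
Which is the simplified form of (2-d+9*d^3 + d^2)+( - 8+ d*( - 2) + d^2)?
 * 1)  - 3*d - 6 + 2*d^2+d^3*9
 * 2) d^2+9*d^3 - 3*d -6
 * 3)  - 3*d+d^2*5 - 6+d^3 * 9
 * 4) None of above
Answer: 1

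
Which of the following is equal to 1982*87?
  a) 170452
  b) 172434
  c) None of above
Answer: b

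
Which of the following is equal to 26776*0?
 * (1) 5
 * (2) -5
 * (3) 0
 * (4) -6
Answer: 3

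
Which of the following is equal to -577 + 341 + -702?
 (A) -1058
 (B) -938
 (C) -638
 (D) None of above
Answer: B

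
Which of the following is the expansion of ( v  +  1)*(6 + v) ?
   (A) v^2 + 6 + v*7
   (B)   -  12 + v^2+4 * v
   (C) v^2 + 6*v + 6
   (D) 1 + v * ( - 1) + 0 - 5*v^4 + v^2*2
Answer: A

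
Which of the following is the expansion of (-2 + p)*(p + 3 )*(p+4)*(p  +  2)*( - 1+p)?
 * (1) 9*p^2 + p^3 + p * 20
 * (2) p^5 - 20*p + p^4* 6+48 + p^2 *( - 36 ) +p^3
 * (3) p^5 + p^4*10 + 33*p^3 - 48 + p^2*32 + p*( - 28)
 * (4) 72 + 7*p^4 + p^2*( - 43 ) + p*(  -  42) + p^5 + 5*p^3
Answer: 2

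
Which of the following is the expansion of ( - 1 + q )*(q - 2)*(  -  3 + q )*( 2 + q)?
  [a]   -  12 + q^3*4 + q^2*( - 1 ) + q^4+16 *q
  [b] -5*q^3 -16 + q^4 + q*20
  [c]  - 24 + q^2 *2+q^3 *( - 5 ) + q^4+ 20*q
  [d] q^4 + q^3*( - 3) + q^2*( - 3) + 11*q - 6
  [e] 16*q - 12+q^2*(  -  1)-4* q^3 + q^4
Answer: e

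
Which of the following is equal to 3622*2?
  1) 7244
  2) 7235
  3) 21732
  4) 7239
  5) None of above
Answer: 1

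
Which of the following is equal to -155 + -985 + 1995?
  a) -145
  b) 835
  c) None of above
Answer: c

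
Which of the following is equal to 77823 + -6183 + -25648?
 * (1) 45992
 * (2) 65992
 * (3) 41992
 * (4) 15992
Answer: 1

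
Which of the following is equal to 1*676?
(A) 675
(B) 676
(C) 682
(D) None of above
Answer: B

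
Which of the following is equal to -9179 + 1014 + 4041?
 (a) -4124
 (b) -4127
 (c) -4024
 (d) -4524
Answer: a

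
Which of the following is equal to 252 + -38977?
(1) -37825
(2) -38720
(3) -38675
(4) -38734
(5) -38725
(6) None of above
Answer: 5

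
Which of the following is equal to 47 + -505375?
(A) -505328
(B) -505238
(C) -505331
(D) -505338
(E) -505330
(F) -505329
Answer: A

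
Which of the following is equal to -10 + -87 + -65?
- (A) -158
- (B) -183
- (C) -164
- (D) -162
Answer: D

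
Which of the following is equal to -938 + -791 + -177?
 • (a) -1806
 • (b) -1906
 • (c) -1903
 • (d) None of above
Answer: b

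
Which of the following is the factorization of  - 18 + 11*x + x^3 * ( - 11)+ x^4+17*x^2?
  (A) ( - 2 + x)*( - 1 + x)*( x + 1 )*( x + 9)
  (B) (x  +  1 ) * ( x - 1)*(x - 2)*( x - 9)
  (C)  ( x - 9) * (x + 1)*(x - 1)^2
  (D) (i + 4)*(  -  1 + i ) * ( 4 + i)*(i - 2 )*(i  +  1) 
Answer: B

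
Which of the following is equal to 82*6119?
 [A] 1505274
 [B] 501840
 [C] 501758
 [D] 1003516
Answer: C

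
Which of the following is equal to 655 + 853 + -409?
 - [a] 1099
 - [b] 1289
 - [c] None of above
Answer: a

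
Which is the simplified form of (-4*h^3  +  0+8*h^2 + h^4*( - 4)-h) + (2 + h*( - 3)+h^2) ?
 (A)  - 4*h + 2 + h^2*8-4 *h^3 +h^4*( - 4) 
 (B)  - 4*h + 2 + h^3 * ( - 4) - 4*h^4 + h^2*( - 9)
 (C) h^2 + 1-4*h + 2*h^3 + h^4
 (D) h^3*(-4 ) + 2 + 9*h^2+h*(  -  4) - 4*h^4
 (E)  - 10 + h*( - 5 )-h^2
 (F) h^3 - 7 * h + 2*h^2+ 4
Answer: D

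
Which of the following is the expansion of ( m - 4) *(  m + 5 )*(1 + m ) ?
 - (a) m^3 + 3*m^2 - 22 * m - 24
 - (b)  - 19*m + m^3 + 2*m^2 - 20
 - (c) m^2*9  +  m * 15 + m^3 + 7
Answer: b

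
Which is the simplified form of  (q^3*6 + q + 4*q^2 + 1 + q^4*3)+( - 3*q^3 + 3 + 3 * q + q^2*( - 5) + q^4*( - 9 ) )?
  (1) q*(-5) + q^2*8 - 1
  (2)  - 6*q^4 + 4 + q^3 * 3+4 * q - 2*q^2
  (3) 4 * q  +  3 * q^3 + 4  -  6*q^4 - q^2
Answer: 3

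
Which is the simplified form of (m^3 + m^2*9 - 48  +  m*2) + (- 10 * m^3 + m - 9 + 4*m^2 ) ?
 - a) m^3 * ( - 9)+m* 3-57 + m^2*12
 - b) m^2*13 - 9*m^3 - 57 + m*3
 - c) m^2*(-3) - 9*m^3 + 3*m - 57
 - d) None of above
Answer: b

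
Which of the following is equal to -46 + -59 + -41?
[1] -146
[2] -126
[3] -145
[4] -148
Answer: 1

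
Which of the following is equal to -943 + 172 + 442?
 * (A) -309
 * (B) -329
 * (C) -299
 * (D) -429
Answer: B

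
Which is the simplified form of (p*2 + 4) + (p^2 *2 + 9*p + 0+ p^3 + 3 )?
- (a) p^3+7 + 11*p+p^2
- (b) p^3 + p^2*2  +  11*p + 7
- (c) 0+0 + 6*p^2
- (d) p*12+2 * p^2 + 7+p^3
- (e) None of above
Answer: b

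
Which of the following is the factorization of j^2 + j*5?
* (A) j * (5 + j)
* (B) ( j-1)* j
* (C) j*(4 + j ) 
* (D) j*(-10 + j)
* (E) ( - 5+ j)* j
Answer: A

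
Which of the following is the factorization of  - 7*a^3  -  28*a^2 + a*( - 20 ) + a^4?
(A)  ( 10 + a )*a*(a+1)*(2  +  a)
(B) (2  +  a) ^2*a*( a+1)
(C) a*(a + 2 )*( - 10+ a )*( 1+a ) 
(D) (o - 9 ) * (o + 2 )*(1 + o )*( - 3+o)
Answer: C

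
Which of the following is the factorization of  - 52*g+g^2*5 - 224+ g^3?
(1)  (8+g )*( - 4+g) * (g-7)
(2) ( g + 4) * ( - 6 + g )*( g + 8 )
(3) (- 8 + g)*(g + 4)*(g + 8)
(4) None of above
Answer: 4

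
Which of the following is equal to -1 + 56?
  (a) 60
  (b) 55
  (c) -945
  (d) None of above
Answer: b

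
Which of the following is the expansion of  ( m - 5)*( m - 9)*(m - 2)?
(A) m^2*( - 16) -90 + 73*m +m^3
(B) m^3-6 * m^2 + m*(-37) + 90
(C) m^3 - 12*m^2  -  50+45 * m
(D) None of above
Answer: A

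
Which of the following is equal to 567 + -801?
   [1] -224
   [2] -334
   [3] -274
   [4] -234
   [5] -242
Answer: 4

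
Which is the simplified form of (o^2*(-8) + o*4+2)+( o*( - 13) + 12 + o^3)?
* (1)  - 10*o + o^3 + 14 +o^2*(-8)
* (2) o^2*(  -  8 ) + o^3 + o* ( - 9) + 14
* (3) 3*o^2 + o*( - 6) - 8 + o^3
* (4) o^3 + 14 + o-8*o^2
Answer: 2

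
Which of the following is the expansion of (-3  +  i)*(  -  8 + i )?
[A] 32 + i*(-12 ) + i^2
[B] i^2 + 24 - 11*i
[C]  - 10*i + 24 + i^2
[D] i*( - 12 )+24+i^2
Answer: B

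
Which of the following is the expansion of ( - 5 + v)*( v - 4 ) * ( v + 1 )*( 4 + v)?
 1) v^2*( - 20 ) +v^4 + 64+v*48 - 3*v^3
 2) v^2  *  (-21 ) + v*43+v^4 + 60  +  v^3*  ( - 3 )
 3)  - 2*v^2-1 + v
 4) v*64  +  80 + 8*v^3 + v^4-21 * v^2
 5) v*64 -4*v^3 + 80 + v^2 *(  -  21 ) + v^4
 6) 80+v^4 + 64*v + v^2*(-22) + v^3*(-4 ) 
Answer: 5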